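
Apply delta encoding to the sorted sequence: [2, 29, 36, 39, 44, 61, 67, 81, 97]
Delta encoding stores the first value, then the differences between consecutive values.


First value: 2
Deltas:
  29 - 2 = 27
  36 - 29 = 7
  39 - 36 = 3
  44 - 39 = 5
  61 - 44 = 17
  67 - 61 = 6
  81 - 67 = 14
  97 - 81 = 16


Delta encoded: [2, 27, 7, 3, 5, 17, 6, 14, 16]


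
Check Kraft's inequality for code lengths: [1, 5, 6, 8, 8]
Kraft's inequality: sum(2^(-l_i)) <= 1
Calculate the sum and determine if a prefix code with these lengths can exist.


Sum = 2^(-1) + 2^(-5) + 2^(-6) + 2^(-8) + 2^(-8)
    = 0.5 + 0.03125 + 0.015625 + 0.00390625 + 0.00390625
    = 142/256 = 0.5546875
Since 0.5546875 <= 1, Kraft's inequality IS satisfied.
A prefix code with these lengths CAN exist.

Kraft sum = 0.5546875. Satisfied.


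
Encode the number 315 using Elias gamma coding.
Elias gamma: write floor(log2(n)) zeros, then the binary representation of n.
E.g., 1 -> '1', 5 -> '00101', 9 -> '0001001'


num_bits = floor(log2(315)) + 1 = 9
leading_zeros = num_bits - 1 = 8
binary(315) = 100111011

Elias gamma(315) = '00000000' + '100111011' = 00000000100111011 (17 bits)


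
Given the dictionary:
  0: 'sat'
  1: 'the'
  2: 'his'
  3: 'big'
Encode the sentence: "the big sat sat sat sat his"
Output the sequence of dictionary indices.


Look up each word in the dictionary:
  'the' -> 1
  'big' -> 3
  'sat' -> 0
  'sat' -> 0
  'sat' -> 0
  'sat' -> 0
  'his' -> 2

Encoded: [1, 3, 0, 0, 0, 0, 2]


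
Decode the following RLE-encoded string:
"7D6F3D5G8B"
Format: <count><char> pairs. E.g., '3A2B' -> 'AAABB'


Expanding each <count><char> pair:
  7D -> 'DDDDDDD'
  6F -> 'FFFFFF'
  3D -> 'DDD'
  5G -> 'GGGGG'
  8B -> 'BBBBBBBB'

Decoded = DDDDDDDFFFFFFDDDGGGGGBBBBBBBB


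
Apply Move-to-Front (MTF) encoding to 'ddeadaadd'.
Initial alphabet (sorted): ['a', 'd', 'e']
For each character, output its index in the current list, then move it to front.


MTF encoding:
'd': index 1 in ['a', 'd', 'e'] -> ['d', 'a', 'e']
'd': index 0 in ['d', 'a', 'e'] -> ['d', 'a', 'e']
'e': index 2 in ['d', 'a', 'e'] -> ['e', 'd', 'a']
'a': index 2 in ['e', 'd', 'a'] -> ['a', 'e', 'd']
'd': index 2 in ['a', 'e', 'd'] -> ['d', 'a', 'e']
'a': index 1 in ['d', 'a', 'e'] -> ['a', 'd', 'e']
'a': index 0 in ['a', 'd', 'e'] -> ['a', 'd', 'e']
'd': index 1 in ['a', 'd', 'e'] -> ['d', 'a', 'e']
'd': index 0 in ['d', 'a', 'e'] -> ['d', 'a', 'e']


Output: [1, 0, 2, 2, 2, 1, 0, 1, 0]


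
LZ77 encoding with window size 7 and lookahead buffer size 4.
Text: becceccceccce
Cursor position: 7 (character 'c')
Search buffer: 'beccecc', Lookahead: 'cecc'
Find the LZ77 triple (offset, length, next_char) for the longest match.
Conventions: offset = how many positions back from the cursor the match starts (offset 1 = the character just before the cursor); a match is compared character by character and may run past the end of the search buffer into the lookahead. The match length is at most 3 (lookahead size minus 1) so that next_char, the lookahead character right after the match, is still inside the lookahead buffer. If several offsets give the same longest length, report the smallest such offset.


Try each offset into the search buffer:
  offset=1 (pos 6, char 'c'): match length 1
  offset=2 (pos 5, char 'c'): match length 1
  offset=3 (pos 4, char 'e'): match length 0
  offset=4 (pos 3, char 'c'): match length 3
  offset=5 (pos 2, char 'c'): match length 1
  offset=6 (pos 1, char 'e'): match length 0
  offset=7 (pos 0, char 'b'): match length 0
Longest match has length 3 at offset 4.
next_char = character at position 7 + 3 = 10 -> 'c'

Best match: offset=4, length=3 (matching 'cec' starting at position 3)
LZ77 triple: (4, 3, 'c')


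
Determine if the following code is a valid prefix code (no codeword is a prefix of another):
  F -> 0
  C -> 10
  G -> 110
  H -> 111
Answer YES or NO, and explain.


Checking each pair (does one codeword prefix another?):
  F='0' vs C='10': no prefix
  F='0' vs G='110': no prefix
  F='0' vs H='111': no prefix
  C='10' vs F='0': no prefix
  C='10' vs G='110': no prefix
  C='10' vs H='111': no prefix
  G='110' vs F='0': no prefix
  G='110' vs C='10': no prefix
  G='110' vs H='111': no prefix
  H='111' vs F='0': no prefix
  H='111' vs C='10': no prefix
  H='111' vs G='110': no prefix
No violation found over all pairs.

YES -- this is a valid prefix code. No codeword is a prefix of any other codeword.


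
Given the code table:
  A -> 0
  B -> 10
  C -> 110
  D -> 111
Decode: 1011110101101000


Decoding:
10 -> B
111 -> D
10 -> B
10 -> B
110 -> C
10 -> B
0 -> A
0 -> A


Result: BDBBCBAA


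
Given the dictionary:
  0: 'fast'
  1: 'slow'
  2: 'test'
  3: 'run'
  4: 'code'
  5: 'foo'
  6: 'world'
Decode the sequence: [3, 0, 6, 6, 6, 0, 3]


Look up each index in the dictionary:
  3 -> 'run'
  0 -> 'fast'
  6 -> 'world'
  6 -> 'world'
  6 -> 'world'
  0 -> 'fast'
  3 -> 'run'

Decoded: "run fast world world world fast run"


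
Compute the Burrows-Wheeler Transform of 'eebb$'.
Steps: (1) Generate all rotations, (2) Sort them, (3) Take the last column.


Rotations (sorted):
  0: $eebb -> last char: b
  1: b$eeb -> last char: b
  2: bb$ee -> last char: e
  3: ebb$e -> last char: e
  4: eebb$ -> last char: $


BWT = bbee$


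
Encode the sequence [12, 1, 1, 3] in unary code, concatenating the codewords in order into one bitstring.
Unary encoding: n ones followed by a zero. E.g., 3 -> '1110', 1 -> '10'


Encode each number as n ones followed by a terminating 0:
  12 -> 1111111111110 (13 bits)
  1 -> 10 (2 bits)
  1 -> 10 (2 bits)
  3 -> 1110 (4 bits)
Total length = 13 + 2 + 2 + 4 = 21 bits.

Unary([12, 1, 1, 3]) = 111111111111010101110 (21 bits)


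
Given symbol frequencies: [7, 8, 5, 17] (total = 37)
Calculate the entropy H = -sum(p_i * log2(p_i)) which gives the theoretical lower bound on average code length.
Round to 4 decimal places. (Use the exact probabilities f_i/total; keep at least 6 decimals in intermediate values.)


Per-symbol terms -p_i * log2(p_i) with p_i = f_i/37:
  p = 7/37 = 0.189189: log2(p) = -2.402098, -p*log2(p) = 0.454451
  p = 8/37 = 0.216216: log2(p) = -2.209453, -p*log2(p) = 0.477720
  p = 5/37 = 0.135135: log2(p) = -2.887525, -p*log2(p) = 0.390206
  p = 17/37 = 0.459459: log2(p) = -1.121991, -p*log2(p) = 0.515509
H = 0.454451 + 0.477720 + 0.390206 + 0.515509 = 1.837886

H = 1.8379 bits/symbol


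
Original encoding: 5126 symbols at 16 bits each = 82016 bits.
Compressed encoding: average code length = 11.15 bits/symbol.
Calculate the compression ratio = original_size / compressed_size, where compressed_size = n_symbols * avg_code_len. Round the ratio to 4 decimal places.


original_size = n_symbols * orig_bits = 5126 * 16 = 82016 bits
compressed_size = n_symbols * avg_code_len = 5126 * 11.15 = 57154.9 bits
ratio = original_size / compressed_size = 82016 / 57154.9 = 1.435

Compression ratio = 1.435


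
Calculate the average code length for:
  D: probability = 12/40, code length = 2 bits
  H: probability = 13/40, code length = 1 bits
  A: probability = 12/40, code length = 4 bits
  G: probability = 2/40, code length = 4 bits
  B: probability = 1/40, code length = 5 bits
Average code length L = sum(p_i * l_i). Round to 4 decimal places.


Weighted contributions p_i * l_i:
  D: (12/40) * 2 = 24/40
  H: (13/40) * 1 = 13/40
  A: (12/40) * 4 = 48/40
  G: (2/40) * 4 = 8/40
  B: (1/40) * 5 = 5/40
Sum = (24 + 13 + 48 + 8 + 5)/40 = 98/40

L = 98/40 = 2.4500 bits/symbol


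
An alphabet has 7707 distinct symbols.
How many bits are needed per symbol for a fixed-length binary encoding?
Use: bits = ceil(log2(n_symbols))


log2(7707) = 12.912
Bracket: 2^12 = 4096 < 7707 <= 2^13 = 8192
So ceil(log2(7707)) = 13

bits = ceil(log2(7707)) = ceil(12.912) = 13 bits


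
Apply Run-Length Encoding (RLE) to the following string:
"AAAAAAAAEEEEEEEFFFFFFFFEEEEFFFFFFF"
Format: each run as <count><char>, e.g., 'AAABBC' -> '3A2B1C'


Scanning runs left to right:
  i=0: run of 'A' x 8 -> '8A'
  i=8: run of 'E' x 7 -> '7E'
  i=15: run of 'F' x 8 -> '8F'
  i=23: run of 'E' x 4 -> '4E'
  i=27: run of 'F' x 7 -> '7F'

RLE = 8A7E8F4E7F


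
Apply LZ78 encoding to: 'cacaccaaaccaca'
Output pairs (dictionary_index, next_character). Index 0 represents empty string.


LZ78 encoding steps:
Dictionary: {0: ''}
Step 1: w='' (idx 0), next='c' -> output (0, 'c'), add 'c' as idx 1
Step 2: w='' (idx 0), next='a' -> output (0, 'a'), add 'a' as idx 2
Step 3: w='c' (idx 1), next='a' -> output (1, 'a'), add 'ca' as idx 3
Step 4: w='c' (idx 1), next='c' -> output (1, 'c'), add 'cc' as idx 4
Step 5: w='a' (idx 2), next='a' -> output (2, 'a'), add 'aa' as idx 5
Step 6: w='a' (idx 2), next='c' -> output (2, 'c'), add 'ac' as idx 6
Step 7: w='ca' (idx 3), next='c' -> output (3, 'c'), add 'cac' as idx 7
Step 8: w='a' (idx 2), end of input -> output (2, '')


Encoded: [(0, 'c'), (0, 'a'), (1, 'a'), (1, 'c'), (2, 'a'), (2, 'c'), (3, 'c'), (2, '')]


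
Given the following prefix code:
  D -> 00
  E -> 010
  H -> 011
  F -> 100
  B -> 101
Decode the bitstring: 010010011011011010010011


Decoding step by step:
Bits 010 -> E
Bits 010 -> E
Bits 011 -> H
Bits 011 -> H
Bits 011 -> H
Bits 010 -> E
Bits 010 -> E
Bits 011 -> H


Decoded message: EEHHHEEH


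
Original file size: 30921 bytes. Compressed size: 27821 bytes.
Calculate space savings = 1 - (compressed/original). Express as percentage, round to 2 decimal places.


ratio = compressed/original = 27821/30921 = 0.899745
savings = 1 - ratio = 1 - 0.899745 = 0.100255
as a percentage: 0.100255 * 100 = 10.03%

Space savings = 1 - 27821/30921 = 10.03%


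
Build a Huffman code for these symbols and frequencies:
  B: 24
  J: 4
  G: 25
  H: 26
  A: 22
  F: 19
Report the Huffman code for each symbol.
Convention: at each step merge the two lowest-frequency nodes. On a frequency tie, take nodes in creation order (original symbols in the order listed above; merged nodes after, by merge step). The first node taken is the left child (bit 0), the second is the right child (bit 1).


Huffman tree construction:
Step 1: Merge J(4) + F(19) = 23
Step 2: Merge A(22) + (J+F)(23) = 45
Step 3: Merge B(24) + G(25) = 49
Step 4: Merge H(26) + (A+(J+F))(45) = 71
Step 5: Merge (B+G)(49) + (H+(A+(J+F)))(71) = 120
Read each symbol's code off the tree from the root (left child = 0, right child = 1).

Codes:
  B: 00 (length 2)
  J: 1110 (length 4)
  G: 01 (length 2)
  H: 10 (length 2)
  A: 110 (length 3)
  F: 1111 (length 4)
Average code length: 308/120 = 2.5667 bits/symbol


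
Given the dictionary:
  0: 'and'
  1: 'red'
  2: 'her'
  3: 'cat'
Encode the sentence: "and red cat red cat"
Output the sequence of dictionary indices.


Look up each word in the dictionary:
  'and' -> 0
  'red' -> 1
  'cat' -> 3
  'red' -> 1
  'cat' -> 3

Encoded: [0, 1, 3, 1, 3]


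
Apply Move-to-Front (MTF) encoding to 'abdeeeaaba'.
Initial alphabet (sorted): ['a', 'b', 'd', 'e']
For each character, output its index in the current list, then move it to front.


MTF encoding:
'a': index 0 in ['a', 'b', 'd', 'e'] -> ['a', 'b', 'd', 'e']
'b': index 1 in ['a', 'b', 'd', 'e'] -> ['b', 'a', 'd', 'e']
'd': index 2 in ['b', 'a', 'd', 'e'] -> ['d', 'b', 'a', 'e']
'e': index 3 in ['d', 'b', 'a', 'e'] -> ['e', 'd', 'b', 'a']
'e': index 0 in ['e', 'd', 'b', 'a'] -> ['e', 'd', 'b', 'a']
'e': index 0 in ['e', 'd', 'b', 'a'] -> ['e', 'd', 'b', 'a']
'a': index 3 in ['e', 'd', 'b', 'a'] -> ['a', 'e', 'd', 'b']
'a': index 0 in ['a', 'e', 'd', 'b'] -> ['a', 'e', 'd', 'b']
'b': index 3 in ['a', 'e', 'd', 'b'] -> ['b', 'a', 'e', 'd']
'a': index 1 in ['b', 'a', 'e', 'd'] -> ['a', 'b', 'e', 'd']


Output: [0, 1, 2, 3, 0, 0, 3, 0, 3, 1]


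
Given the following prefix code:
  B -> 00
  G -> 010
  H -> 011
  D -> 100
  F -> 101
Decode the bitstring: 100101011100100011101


Decoding step by step:
Bits 100 -> D
Bits 101 -> F
Bits 011 -> H
Bits 100 -> D
Bits 100 -> D
Bits 011 -> H
Bits 101 -> F


Decoded message: DFHDDHF


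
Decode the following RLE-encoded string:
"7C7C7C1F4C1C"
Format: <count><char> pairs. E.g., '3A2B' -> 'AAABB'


Expanding each <count><char> pair:
  7C -> 'CCCCCCC'
  7C -> 'CCCCCCC'
  7C -> 'CCCCCCC'
  1F -> 'F'
  4C -> 'CCCC'
  1C -> 'C'

Decoded = CCCCCCCCCCCCCCCCCCCCCFCCCCC


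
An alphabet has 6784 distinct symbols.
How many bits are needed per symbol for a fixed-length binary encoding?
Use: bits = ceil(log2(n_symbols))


log2(6784) = 12.7279
Bracket: 2^12 = 4096 < 6784 <= 2^13 = 8192
So ceil(log2(6784)) = 13

bits = ceil(log2(6784)) = ceil(12.7279) = 13 bits


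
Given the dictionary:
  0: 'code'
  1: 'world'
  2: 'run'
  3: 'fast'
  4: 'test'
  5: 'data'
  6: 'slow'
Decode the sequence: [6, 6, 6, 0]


Look up each index in the dictionary:
  6 -> 'slow'
  6 -> 'slow'
  6 -> 'slow'
  0 -> 'code'

Decoded: "slow slow slow code"


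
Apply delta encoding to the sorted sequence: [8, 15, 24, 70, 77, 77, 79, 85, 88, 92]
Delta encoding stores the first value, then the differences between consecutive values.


First value: 8
Deltas:
  15 - 8 = 7
  24 - 15 = 9
  70 - 24 = 46
  77 - 70 = 7
  77 - 77 = 0
  79 - 77 = 2
  85 - 79 = 6
  88 - 85 = 3
  92 - 88 = 4


Delta encoded: [8, 7, 9, 46, 7, 0, 2, 6, 3, 4]


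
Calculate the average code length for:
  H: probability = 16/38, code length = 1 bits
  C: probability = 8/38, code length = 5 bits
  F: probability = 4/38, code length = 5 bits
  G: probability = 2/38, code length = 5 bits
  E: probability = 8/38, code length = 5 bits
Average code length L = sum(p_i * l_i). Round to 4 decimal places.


Weighted contributions p_i * l_i:
  H: (16/38) * 1 = 16/38
  C: (8/38) * 5 = 40/38
  F: (4/38) * 5 = 20/38
  G: (2/38) * 5 = 10/38
  E: (8/38) * 5 = 40/38
Sum = (16 + 40 + 20 + 10 + 40)/38 = 126/38

L = 126/38 = 3.3158 bits/symbol


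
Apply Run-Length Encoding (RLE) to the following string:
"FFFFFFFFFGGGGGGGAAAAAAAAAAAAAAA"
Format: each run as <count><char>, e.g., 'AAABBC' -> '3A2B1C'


Scanning runs left to right:
  i=0: run of 'F' x 9 -> '9F'
  i=9: run of 'G' x 7 -> '7G'
  i=16: run of 'A' x 15 -> '15A'

RLE = 9F7G15A


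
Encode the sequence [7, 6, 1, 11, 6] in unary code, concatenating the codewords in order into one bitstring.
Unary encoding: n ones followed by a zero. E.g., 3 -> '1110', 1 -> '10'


Encode each number as n ones followed by a terminating 0:
  7 -> 11111110 (8 bits)
  6 -> 1111110 (7 bits)
  1 -> 10 (2 bits)
  11 -> 111111111110 (12 bits)
  6 -> 1111110 (7 bits)
Total length = 8 + 7 + 2 + 12 + 7 = 36 bits.

Unary([7, 6, 1, 11, 6]) = 111111101111110101111111111101111110 (36 bits)


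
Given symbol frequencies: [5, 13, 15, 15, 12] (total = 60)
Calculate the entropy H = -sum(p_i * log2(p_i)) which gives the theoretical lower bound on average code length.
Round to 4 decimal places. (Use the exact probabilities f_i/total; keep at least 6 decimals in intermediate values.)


Per-symbol terms -p_i * log2(p_i) with p_i = f_i/60:
  p = 5/60 = 0.083333: log2(p) = -3.584963, -p*log2(p) = 0.298747
  p = 13/60 = 0.216667: log2(p) = -2.206451, -p*log2(p) = 0.478064
  p = 15/60 = 0.250000: log2(p) = -2.000000, -p*log2(p) = 0.500000
  p = 15/60 = 0.250000: log2(p) = -2.000000, -p*log2(p) = 0.500000
  p = 12/60 = 0.200000: log2(p) = -2.321928, -p*log2(p) = 0.464386
H = 0.298747 + 0.478064 + 0.500000 + 0.500000 + 0.464386 = 2.241197

H = 2.2412 bits/symbol


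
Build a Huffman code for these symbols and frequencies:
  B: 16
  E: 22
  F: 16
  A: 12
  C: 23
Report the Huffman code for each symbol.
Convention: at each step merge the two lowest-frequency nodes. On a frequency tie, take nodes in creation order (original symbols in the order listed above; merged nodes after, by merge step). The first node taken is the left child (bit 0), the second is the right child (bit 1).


Huffman tree construction:
Step 1: Merge A(12) + B(16) = 28
Step 2: Merge F(16) + E(22) = 38
Step 3: Merge C(23) + (A+B)(28) = 51
Step 4: Merge (F+E)(38) + (C+(A+B))(51) = 89
Read each symbol's code off the tree from the root (left child = 0, right child = 1).

Codes:
  B: 111 (length 3)
  E: 01 (length 2)
  F: 00 (length 2)
  A: 110 (length 3)
  C: 10 (length 2)
Average code length: 206/89 = 2.3146 bits/symbol


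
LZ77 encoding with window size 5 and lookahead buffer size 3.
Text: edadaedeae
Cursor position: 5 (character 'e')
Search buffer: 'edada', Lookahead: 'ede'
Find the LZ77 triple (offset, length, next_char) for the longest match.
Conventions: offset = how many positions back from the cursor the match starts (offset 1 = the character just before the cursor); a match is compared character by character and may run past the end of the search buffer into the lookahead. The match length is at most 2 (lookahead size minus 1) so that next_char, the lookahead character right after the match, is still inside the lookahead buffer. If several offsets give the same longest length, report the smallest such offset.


Try each offset into the search buffer:
  offset=1 (pos 4, char 'a'): match length 0
  offset=2 (pos 3, char 'd'): match length 0
  offset=3 (pos 2, char 'a'): match length 0
  offset=4 (pos 1, char 'd'): match length 0
  offset=5 (pos 0, char 'e'): match length 2
Longest match has length 2 at offset 5.
next_char = character at position 5 + 2 = 7 -> 'e'

Best match: offset=5, length=2 (matching 'ed' starting at position 0)
LZ77 triple: (5, 2, 'e')


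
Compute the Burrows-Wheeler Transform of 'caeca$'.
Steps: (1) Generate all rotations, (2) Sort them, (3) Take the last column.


Rotations (sorted):
  0: $caeca -> last char: a
  1: a$caec -> last char: c
  2: aeca$c -> last char: c
  3: ca$cae -> last char: e
  4: caeca$ -> last char: $
  5: eca$ca -> last char: a


BWT = acce$a


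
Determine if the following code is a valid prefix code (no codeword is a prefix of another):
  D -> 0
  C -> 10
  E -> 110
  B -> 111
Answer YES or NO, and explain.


Checking each pair (does one codeword prefix another?):
  D='0' vs C='10': no prefix
  D='0' vs E='110': no prefix
  D='0' vs B='111': no prefix
  C='10' vs D='0': no prefix
  C='10' vs E='110': no prefix
  C='10' vs B='111': no prefix
  E='110' vs D='0': no prefix
  E='110' vs C='10': no prefix
  E='110' vs B='111': no prefix
  B='111' vs D='0': no prefix
  B='111' vs C='10': no prefix
  B='111' vs E='110': no prefix
No violation found over all pairs.

YES -- this is a valid prefix code. No codeword is a prefix of any other codeword.


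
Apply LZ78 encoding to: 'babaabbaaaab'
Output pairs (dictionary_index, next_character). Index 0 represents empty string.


LZ78 encoding steps:
Dictionary: {0: ''}
Step 1: w='' (idx 0), next='b' -> output (0, 'b'), add 'b' as idx 1
Step 2: w='' (idx 0), next='a' -> output (0, 'a'), add 'a' as idx 2
Step 3: w='b' (idx 1), next='a' -> output (1, 'a'), add 'ba' as idx 3
Step 4: w='a' (idx 2), next='b' -> output (2, 'b'), add 'ab' as idx 4
Step 5: w='ba' (idx 3), next='a' -> output (3, 'a'), add 'baa' as idx 5
Step 6: w='a' (idx 2), next='a' -> output (2, 'a'), add 'aa' as idx 6
Step 7: w='b' (idx 1), end of input -> output (1, '')


Encoded: [(0, 'b'), (0, 'a'), (1, 'a'), (2, 'b'), (3, 'a'), (2, 'a'), (1, '')]


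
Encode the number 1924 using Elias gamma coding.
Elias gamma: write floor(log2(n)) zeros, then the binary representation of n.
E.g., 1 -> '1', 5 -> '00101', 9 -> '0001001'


num_bits = floor(log2(1924)) + 1 = 11
leading_zeros = num_bits - 1 = 10
binary(1924) = 11110000100

Elias gamma(1924) = '0000000000' + '11110000100' = 000000000011110000100 (21 bits)


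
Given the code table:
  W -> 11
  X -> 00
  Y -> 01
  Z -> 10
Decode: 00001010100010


Decoding:
00 -> X
00 -> X
10 -> Z
10 -> Z
10 -> Z
00 -> X
10 -> Z


Result: XXZZZXZ


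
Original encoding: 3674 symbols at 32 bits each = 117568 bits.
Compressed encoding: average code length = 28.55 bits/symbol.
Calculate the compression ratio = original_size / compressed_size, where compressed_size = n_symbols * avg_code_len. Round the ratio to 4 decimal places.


original_size = n_symbols * orig_bits = 3674 * 32 = 117568 bits
compressed_size = n_symbols * avg_code_len = 3674 * 28.55 = 104892.7 bits
ratio = original_size / compressed_size = 117568 / 104892.7 = 1.1208

Compression ratio = 1.1208


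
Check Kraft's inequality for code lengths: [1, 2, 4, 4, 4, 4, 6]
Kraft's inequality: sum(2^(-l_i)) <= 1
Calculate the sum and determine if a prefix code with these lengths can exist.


Sum = 2^(-1) + 2^(-2) + 2^(-4) + 2^(-4) + 2^(-4) + 2^(-4) + 2^(-6)
    = 0.5 + 0.25 + 0.0625 + 0.0625 + 0.0625 + 0.0625 + 0.015625
    = 65/64 = 1.015625
Since 1.015625 > 1, Kraft's inequality is NOT satisfied.
A prefix code with these lengths CANNOT exist.

Kraft sum = 1.015625. Not satisfied.


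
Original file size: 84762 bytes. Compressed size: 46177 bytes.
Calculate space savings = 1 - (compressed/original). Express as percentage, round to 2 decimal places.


ratio = compressed/original = 46177/84762 = 0.544784
savings = 1 - ratio = 1 - 0.544784 = 0.455216
as a percentage: 0.455216 * 100 = 45.52%

Space savings = 1 - 46177/84762 = 45.52%


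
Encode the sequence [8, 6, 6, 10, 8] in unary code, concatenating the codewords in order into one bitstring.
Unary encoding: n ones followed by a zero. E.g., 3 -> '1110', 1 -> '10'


Encode each number as n ones followed by a terminating 0:
  8 -> 111111110 (9 bits)
  6 -> 1111110 (7 bits)
  6 -> 1111110 (7 bits)
  10 -> 11111111110 (11 bits)
  8 -> 111111110 (9 bits)
Total length = 9 + 7 + 7 + 11 + 9 = 43 bits.

Unary([8, 6, 6, 10, 8]) = 1111111101111110111111011111111110111111110 (43 bits)


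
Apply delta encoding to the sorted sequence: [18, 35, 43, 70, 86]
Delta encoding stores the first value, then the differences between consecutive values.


First value: 18
Deltas:
  35 - 18 = 17
  43 - 35 = 8
  70 - 43 = 27
  86 - 70 = 16


Delta encoded: [18, 17, 8, 27, 16]


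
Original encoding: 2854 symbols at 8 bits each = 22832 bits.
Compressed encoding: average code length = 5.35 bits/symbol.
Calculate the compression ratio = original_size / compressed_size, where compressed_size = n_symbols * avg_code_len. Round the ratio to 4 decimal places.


original_size = n_symbols * orig_bits = 2854 * 8 = 22832 bits
compressed_size = n_symbols * avg_code_len = 2854 * 5.35 = 15268.9 bits
ratio = original_size / compressed_size = 22832 / 15268.9 = 1.4953

Compression ratio = 1.4953


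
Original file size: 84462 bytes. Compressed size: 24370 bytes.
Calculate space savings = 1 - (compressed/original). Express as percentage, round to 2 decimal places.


ratio = compressed/original = 24370/84462 = 0.288532
savings = 1 - ratio = 1 - 0.288532 = 0.711468
as a percentage: 0.711468 * 100 = 71.15%

Space savings = 1 - 24370/84462 = 71.15%


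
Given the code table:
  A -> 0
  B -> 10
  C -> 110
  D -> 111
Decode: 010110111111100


Decoding:
0 -> A
10 -> B
110 -> C
111 -> D
111 -> D
10 -> B
0 -> A


Result: ABCDDBA


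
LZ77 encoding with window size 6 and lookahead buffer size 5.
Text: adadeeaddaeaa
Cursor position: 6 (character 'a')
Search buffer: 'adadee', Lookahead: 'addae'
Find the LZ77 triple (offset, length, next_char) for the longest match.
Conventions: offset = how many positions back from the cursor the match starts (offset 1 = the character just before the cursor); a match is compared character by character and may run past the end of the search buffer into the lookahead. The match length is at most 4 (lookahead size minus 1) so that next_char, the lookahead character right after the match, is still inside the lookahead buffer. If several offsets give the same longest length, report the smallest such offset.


Try each offset into the search buffer:
  offset=1 (pos 5, char 'e'): match length 0
  offset=2 (pos 4, char 'e'): match length 0
  offset=3 (pos 3, char 'd'): match length 0
  offset=4 (pos 2, char 'a'): match length 2
  offset=5 (pos 1, char 'd'): match length 0
  offset=6 (pos 0, char 'a'): match length 2
Longest match has length 2, found at offsets 4, 6; take the smallest, offset 4.
next_char = character at position 6 + 2 = 8 -> 'd'

Best match: offset=4, length=2 (matching 'ad' starting at position 2)
LZ77 triple: (4, 2, 'd')


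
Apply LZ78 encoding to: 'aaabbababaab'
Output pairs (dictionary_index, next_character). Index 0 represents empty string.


LZ78 encoding steps:
Dictionary: {0: ''}
Step 1: w='' (idx 0), next='a' -> output (0, 'a'), add 'a' as idx 1
Step 2: w='a' (idx 1), next='a' -> output (1, 'a'), add 'aa' as idx 2
Step 3: w='' (idx 0), next='b' -> output (0, 'b'), add 'b' as idx 3
Step 4: w='b' (idx 3), next='a' -> output (3, 'a'), add 'ba' as idx 4
Step 5: w='ba' (idx 4), next='b' -> output (4, 'b'), add 'bab' as idx 5
Step 6: w='aa' (idx 2), next='b' -> output (2, 'b'), add 'aab' as idx 6


Encoded: [(0, 'a'), (1, 'a'), (0, 'b'), (3, 'a'), (4, 'b'), (2, 'b')]


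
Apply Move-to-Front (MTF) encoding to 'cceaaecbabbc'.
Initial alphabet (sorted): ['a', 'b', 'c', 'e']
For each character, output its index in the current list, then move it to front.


MTF encoding:
'c': index 2 in ['a', 'b', 'c', 'e'] -> ['c', 'a', 'b', 'e']
'c': index 0 in ['c', 'a', 'b', 'e'] -> ['c', 'a', 'b', 'e']
'e': index 3 in ['c', 'a', 'b', 'e'] -> ['e', 'c', 'a', 'b']
'a': index 2 in ['e', 'c', 'a', 'b'] -> ['a', 'e', 'c', 'b']
'a': index 0 in ['a', 'e', 'c', 'b'] -> ['a', 'e', 'c', 'b']
'e': index 1 in ['a', 'e', 'c', 'b'] -> ['e', 'a', 'c', 'b']
'c': index 2 in ['e', 'a', 'c', 'b'] -> ['c', 'e', 'a', 'b']
'b': index 3 in ['c', 'e', 'a', 'b'] -> ['b', 'c', 'e', 'a']
'a': index 3 in ['b', 'c', 'e', 'a'] -> ['a', 'b', 'c', 'e']
'b': index 1 in ['a', 'b', 'c', 'e'] -> ['b', 'a', 'c', 'e']
'b': index 0 in ['b', 'a', 'c', 'e'] -> ['b', 'a', 'c', 'e']
'c': index 2 in ['b', 'a', 'c', 'e'] -> ['c', 'b', 'a', 'e']


Output: [2, 0, 3, 2, 0, 1, 2, 3, 3, 1, 0, 2]


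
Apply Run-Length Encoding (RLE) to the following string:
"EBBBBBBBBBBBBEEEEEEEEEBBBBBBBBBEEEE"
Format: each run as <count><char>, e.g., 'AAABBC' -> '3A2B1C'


Scanning runs left to right:
  i=0: run of 'E' x 1 -> '1E'
  i=1: run of 'B' x 12 -> '12B'
  i=13: run of 'E' x 9 -> '9E'
  i=22: run of 'B' x 9 -> '9B'
  i=31: run of 'E' x 4 -> '4E'

RLE = 1E12B9E9B4E


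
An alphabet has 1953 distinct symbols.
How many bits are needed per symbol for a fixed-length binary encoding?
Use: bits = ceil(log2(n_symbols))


log2(1953) = 10.9315
Bracket: 2^10 = 1024 < 1953 <= 2^11 = 2048
So ceil(log2(1953)) = 11

bits = ceil(log2(1953)) = ceil(10.9315) = 11 bits


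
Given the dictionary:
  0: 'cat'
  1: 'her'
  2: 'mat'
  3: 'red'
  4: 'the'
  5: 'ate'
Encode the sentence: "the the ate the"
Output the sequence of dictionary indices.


Look up each word in the dictionary:
  'the' -> 4
  'the' -> 4
  'ate' -> 5
  'the' -> 4

Encoded: [4, 4, 5, 4]


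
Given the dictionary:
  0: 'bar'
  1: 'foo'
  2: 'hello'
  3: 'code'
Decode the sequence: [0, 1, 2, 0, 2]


Look up each index in the dictionary:
  0 -> 'bar'
  1 -> 'foo'
  2 -> 'hello'
  0 -> 'bar'
  2 -> 'hello'

Decoded: "bar foo hello bar hello"


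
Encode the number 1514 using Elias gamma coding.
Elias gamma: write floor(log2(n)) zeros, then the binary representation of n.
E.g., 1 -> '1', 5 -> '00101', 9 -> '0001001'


num_bits = floor(log2(1514)) + 1 = 11
leading_zeros = num_bits - 1 = 10
binary(1514) = 10111101010

Elias gamma(1514) = '0000000000' + '10111101010' = 000000000010111101010 (21 bits)


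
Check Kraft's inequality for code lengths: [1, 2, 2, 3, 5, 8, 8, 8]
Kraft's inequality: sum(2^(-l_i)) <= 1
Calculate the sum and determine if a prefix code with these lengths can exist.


Sum = 2^(-1) + 2^(-2) + 2^(-2) + 2^(-3) + 2^(-5) + 2^(-8) + 2^(-8) + 2^(-8)
    = 0.5 + 0.25 + 0.25 + 0.125 + 0.03125 + 0.00390625 + 0.00390625 + 0.00390625
    = 299/256 = 1.16796875
Since 1.16796875 > 1, Kraft's inequality is NOT satisfied.
A prefix code with these lengths CANNOT exist.

Kraft sum = 1.16796875. Not satisfied.


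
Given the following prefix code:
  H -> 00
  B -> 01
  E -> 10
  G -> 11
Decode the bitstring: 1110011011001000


Decoding step by step:
Bits 11 -> G
Bits 10 -> E
Bits 01 -> B
Bits 10 -> E
Bits 11 -> G
Bits 00 -> H
Bits 10 -> E
Bits 00 -> H


Decoded message: GEBEGHEH


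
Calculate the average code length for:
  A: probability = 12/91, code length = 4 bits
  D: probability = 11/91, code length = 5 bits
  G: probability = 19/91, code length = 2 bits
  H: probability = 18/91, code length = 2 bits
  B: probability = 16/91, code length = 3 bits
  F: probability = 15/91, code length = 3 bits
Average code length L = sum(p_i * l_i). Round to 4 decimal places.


Weighted contributions p_i * l_i:
  A: (12/91) * 4 = 48/91
  D: (11/91) * 5 = 55/91
  G: (19/91) * 2 = 38/91
  H: (18/91) * 2 = 36/91
  B: (16/91) * 3 = 48/91
  F: (15/91) * 3 = 45/91
Sum = (48 + 55 + 38 + 36 + 48 + 45)/91 = 270/91

L = 270/91 = 2.9670 bits/symbol


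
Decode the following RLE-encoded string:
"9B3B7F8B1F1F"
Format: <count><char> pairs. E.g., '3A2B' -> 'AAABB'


Expanding each <count><char> pair:
  9B -> 'BBBBBBBBB'
  3B -> 'BBB'
  7F -> 'FFFFFFF'
  8B -> 'BBBBBBBB'
  1F -> 'F'
  1F -> 'F'

Decoded = BBBBBBBBBBBBFFFFFFFBBBBBBBBFF


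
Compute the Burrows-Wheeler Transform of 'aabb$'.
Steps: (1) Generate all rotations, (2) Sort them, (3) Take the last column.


Rotations (sorted):
  0: $aabb -> last char: b
  1: aabb$ -> last char: $
  2: abb$a -> last char: a
  3: b$aab -> last char: b
  4: bb$aa -> last char: a


BWT = b$aba


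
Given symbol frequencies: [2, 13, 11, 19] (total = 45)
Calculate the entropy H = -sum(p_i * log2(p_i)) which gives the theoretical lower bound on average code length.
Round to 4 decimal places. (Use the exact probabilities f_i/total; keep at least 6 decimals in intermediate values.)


Per-symbol terms -p_i * log2(p_i) with p_i = f_i/45:
  p = 2/45 = 0.044444: log2(p) = -4.491853, -p*log2(p) = 0.199638
  p = 13/45 = 0.288889: log2(p) = -1.791413, -p*log2(p) = 0.517519
  p = 11/45 = 0.244444: log2(p) = -2.032421, -p*log2(p) = 0.496814
  p = 19/45 = 0.422222: log2(p) = -1.243926, -p*log2(p) = 0.525213
H = 0.199638 + 0.517519 + 0.496814 + 0.525213 = 1.739184

H = 1.7392 bits/symbol


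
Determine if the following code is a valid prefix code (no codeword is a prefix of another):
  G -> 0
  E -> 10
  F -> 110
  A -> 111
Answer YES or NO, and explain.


Checking each pair (does one codeword prefix another?):
  G='0' vs E='10': no prefix
  G='0' vs F='110': no prefix
  G='0' vs A='111': no prefix
  E='10' vs G='0': no prefix
  E='10' vs F='110': no prefix
  E='10' vs A='111': no prefix
  F='110' vs G='0': no prefix
  F='110' vs E='10': no prefix
  F='110' vs A='111': no prefix
  A='111' vs G='0': no prefix
  A='111' vs E='10': no prefix
  A='111' vs F='110': no prefix
No violation found over all pairs.

YES -- this is a valid prefix code. No codeword is a prefix of any other codeword.


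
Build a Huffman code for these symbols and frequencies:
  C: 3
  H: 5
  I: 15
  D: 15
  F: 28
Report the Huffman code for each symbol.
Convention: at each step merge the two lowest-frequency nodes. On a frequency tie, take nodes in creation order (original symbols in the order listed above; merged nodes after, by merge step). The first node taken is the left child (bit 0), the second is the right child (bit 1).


Huffman tree construction:
Step 1: Merge C(3) + H(5) = 8
Step 2: Merge (C+H)(8) + I(15) = 23
Step 3: Merge D(15) + ((C+H)+I)(23) = 38
Step 4: Merge F(28) + (D+((C+H)+I))(38) = 66
Read each symbol's code off the tree from the root (left child = 0, right child = 1).

Codes:
  C: 1100 (length 4)
  H: 1101 (length 4)
  I: 111 (length 3)
  D: 10 (length 2)
  F: 0 (length 1)
Average code length: 135/66 = 2.0455 bits/symbol


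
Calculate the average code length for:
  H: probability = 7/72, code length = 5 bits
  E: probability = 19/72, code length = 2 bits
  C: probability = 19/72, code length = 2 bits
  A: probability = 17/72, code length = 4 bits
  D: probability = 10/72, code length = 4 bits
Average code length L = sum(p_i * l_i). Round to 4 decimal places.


Weighted contributions p_i * l_i:
  H: (7/72) * 5 = 35/72
  E: (19/72) * 2 = 38/72
  C: (19/72) * 2 = 38/72
  A: (17/72) * 4 = 68/72
  D: (10/72) * 4 = 40/72
Sum = (35 + 38 + 38 + 68 + 40)/72 = 219/72

L = 219/72 = 3.0417 bits/symbol


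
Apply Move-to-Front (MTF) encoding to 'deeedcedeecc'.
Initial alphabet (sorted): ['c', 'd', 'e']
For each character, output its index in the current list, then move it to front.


MTF encoding:
'd': index 1 in ['c', 'd', 'e'] -> ['d', 'c', 'e']
'e': index 2 in ['d', 'c', 'e'] -> ['e', 'd', 'c']
'e': index 0 in ['e', 'd', 'c'] -> ['e', 'd', 'c']
'e': index 0 in ['e', 'd', 'c'] -> ['e', 'd', 'c']
'd': index 1 in ['e', 'd', 'c'] -> ['d', 'e', 'c']
'c': index 2 in ['d', 'e', 'c'] -> ['c', 'd', 'e']
'e': index 2 in ['c', 'd', 'e'] -> ['e', 'c', 'd']
'd': index 2 in ['e', 'c', 'd'] -> ['d', 'e', 'c']
'e': index 1 in ['d', 'e', 'c'] -> ['e', 'd', 'c']
'e': index 0 in ['e', 'd', 'c'] -> ['e', 'd', 'c']
'c': index 2 in ['e', 'd', 'c'] -> ['c', 'e', 'd']
'c': index 0 in ['c', 'e', 'd'] -> ['c', 'e', 'd']


Output: [1, 2, 0, 0, 1, 2, 2, 2, 1, 0, 2, 0]


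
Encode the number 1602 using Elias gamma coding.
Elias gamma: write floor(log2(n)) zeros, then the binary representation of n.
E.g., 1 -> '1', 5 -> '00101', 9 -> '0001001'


num_bits = floor(log2(1602)) + 1 = 11
leading_zeros = num_bits - 1 = 10
binary(1602) = 11001000010

Elias gamma(1602) = '0000000000' + '11001000010' = 000000000011001000010 (21 bits)


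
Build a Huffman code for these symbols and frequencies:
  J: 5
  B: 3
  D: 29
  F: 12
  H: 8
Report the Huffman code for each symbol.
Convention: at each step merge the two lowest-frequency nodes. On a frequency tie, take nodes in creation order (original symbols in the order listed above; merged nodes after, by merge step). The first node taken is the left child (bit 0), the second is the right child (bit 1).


Huffman tree construction:
Step 1: Merge B(3) + J(5) = 8
Step 2: Merge H(8) + (B+J)(8) = 16
Step 3: Merge F(12) + (H+(B+J))(16) = 28
Step 4: Merge (F+(H+(B+J)))(28) + D(29) = 57
Read each symbol's code off the tree from the root (left child = 0, right child = 1).

Codes:
  J: 0111 (length 4)
  B: 0110 (length 4)
  D: 1 (length 1)
  F: 00 (length 2)
  H: 010 (length 3)
Average code length: 109/57 = 1.9123 bits/symbol


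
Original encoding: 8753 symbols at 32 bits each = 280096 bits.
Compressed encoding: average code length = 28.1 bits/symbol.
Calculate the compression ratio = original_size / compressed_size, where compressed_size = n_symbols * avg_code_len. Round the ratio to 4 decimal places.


original_size = n_symbols * orig_bits = 8753 * 32 = 280096 bits
compressed_size = n_symbols * avg_code_len = 8753 * 28.1 = 245959.3 bits
ratio = original_size / compressed_size = 280096 / 245959.3 = 1.1388

Compression ratio = 1.1388


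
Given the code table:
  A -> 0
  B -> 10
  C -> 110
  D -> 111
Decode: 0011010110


Decoding:
0 -> A
0 -> A
110 -> C
10 -> B
110 -> C


Result: AACBC


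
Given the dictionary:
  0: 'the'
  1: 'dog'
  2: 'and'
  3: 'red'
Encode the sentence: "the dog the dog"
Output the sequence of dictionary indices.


Look up each word in the dictionary:
  'the' -> 0
  'dog' -> 1
  'the' -> 0
  'dog' -> 1

Encoded: [0, 1, 0, 1]


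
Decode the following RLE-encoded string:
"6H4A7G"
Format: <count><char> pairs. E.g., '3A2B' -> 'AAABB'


Expanding each <count><char> pair:
  6H -> 'HHHHHH'
  4A -> 'AAAA'
  7G -> 'GGGGGGG'

Decoded = HHHHHHAAAAGGGGGGG


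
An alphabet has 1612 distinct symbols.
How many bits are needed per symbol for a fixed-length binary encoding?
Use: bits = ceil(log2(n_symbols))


log2(1612) = 10.6546
Bracket: 2^10 = 1024 < 1612 <= 2^11 = 2048
So ceil(log2(1612)) = 11

bits = ceil(log2(1612)) = ceil(10.6546) = 11 bits


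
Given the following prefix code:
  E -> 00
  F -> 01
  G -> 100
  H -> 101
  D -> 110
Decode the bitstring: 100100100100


Decoding step by step:
Bits 100 -> G
Bits 100 -> G
Bits 100 -> G
Bits 100 -> G


Decoded message: GGGG


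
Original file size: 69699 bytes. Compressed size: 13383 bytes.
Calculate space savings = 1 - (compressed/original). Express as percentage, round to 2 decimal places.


ratio = compressed/original = 13383/69699 = 0.192011
savings = 1 - ratio = 1 - 0.192011 = 0.807989
as a percentage: 0.807989 * 100 = 80.8%

Space savings = 1 - 13383/69699 = 80.8%


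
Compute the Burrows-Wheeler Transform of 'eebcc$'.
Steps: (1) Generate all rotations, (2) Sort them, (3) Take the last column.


Rotations (sorted):
  0: $eebcc -> last char: c
  1: bcc$ee -> last char: e
  2: c$eebc -> last char: c
  3: cc$eeb -> last char: b
  4: ebcc$e -> last char: e
  5: eebcc$ -> last char: $


BWT = cecbe$


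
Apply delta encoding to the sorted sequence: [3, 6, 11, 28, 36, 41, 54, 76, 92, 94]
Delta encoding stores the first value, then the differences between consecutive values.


First value: 3
Deltas:
  6 - 3 = 3
  11 - 6 = 5
  28 - 11 = 17
  36 - 28 = 8
  41 - 36 = 5
  54 - 41 = 13
  76 - 54 = 22
  92 - 76 = 16
  94 - 92 = 2


Delta encoded: [3, 3, 5, 17, 8, 5, 13, 22, 16, 2]


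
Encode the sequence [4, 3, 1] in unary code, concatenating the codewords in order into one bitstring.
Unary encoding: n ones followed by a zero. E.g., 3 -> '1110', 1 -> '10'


Encode each number as n ones followed by a terminating 0:
  4 -> 11110 (5 bits)
  3 -> 1110 (4 bits)
  1 -> 10 (2 bits)
Total length = 5 + 4 + 2 = 11 bits.

Unary([4, 3, 1]) = 11110111010 (11 bits)


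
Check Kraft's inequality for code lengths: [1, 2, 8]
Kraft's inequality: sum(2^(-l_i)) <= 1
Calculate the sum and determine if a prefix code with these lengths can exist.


Sum = 2^(-1) + 2^(-2) + 2^(-8)
    = 0.5 + 0.25 + 0.00390625
    = 193/256 = 0.75390625
Since 0.75390625 <= 1, Kraft's inequality IS satisfied.
A prefix code with these lengths CAN exist.

Kraft sum = 0.75390625. Satisfied.


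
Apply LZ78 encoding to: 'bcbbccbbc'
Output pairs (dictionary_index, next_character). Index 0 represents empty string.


LZ78 encoding steps:
Dictionary: {0: ''}
Step 1: w='' (idx 0), next='b' -> output (0, 'b'), add 'b' as idx 1
Step 2: w='' (idx 0), next='c' -> output (0, 'c'), add 'c' as idx 2
Step 3: w='b' (idx 1), next='b' -> output (1, 'b'), add 'bb' as idx 3
Step 4: w='c' (idx 2), next='c' -> output (2, 'c'), add 'cc' as idx 4
Step 5: w='bb' (idx 3), next='c' -> output (3, 'c'), add 'bbc' as idx 5


Encoded: [(0, 'b'), (0, 'c'), (1, 'b'), (2, 'c'), (3, 'c')]


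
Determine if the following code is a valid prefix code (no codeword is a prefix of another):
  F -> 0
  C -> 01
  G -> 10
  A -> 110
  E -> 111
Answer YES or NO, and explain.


Checking each pair (does one codeword prefix another?):
  F='0' vs C='01': prefix -- VIOLATION

NO -- this is NOT a valid prefix code. F (0) is a prefix of C (01).


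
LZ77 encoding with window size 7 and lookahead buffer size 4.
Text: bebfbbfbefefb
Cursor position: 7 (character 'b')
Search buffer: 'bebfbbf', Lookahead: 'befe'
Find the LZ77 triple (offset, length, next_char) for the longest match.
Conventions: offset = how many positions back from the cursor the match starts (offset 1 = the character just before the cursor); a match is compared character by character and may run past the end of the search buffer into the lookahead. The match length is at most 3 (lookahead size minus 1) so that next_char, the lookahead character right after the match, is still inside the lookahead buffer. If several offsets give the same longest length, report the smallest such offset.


Try each offset into the search buffer:
  offset=1 (pos 6, char 'f'): match length 0
  offset=2 (pos 5, char 'b'): match length 1
  offset=3 (pos 4, char 'b'): match length 1
  offset=4 (pos 3, char 'f'): match length 0
  offset=5 (pos 2, char 'b'): match length 1
  offset=6 (pos 1, char 'e'): match length 0
  offset=7 (pos 0, char 'b'): match length 2
Longest match has length 2 at offset 7.
next_char = character at position 7 + 2 = 9 -> 'f'

Best match: offset=7, length=2 (matching 'be' starting at position 0)
LZ77 triple: (7, 2, 'f')
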